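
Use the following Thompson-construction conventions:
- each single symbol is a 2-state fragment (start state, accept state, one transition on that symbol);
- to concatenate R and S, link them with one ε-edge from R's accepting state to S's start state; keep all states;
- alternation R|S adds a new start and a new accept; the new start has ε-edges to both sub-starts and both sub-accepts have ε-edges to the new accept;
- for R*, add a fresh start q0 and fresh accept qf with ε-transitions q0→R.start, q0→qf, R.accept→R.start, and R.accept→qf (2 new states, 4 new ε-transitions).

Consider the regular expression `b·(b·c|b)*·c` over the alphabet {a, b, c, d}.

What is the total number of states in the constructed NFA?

14

Recursing over subexpressions:
Each of the 5 symbol leaves contributes a 2-state fragment.
  b·c → 4 states
  b·c|b → 8 states
  (b·c|b)* → 10 states
  b·(b·c|b)*·c → 14 states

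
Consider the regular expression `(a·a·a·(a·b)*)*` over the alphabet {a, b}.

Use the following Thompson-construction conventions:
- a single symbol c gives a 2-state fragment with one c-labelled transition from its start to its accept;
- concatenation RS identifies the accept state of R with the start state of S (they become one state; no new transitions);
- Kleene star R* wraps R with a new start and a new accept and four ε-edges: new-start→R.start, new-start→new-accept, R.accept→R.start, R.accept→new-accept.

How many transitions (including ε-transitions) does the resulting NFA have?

13

Recursing over subexpressions:
Each of the 5 symbol leaves contributes 1 transition (1 symbol, 0 ε).
  a·b = 2 transitions (2 symbol, 0 ε)
  (a·b)* = 6 transitions (2 symbol, 4 ε)
  a·a·a·(a·b)* = 9 transitions (5 symbol, 4 ε)
  (a·a·a·(a·b)*)* = 13 transitions (5 symbol, 8 ε)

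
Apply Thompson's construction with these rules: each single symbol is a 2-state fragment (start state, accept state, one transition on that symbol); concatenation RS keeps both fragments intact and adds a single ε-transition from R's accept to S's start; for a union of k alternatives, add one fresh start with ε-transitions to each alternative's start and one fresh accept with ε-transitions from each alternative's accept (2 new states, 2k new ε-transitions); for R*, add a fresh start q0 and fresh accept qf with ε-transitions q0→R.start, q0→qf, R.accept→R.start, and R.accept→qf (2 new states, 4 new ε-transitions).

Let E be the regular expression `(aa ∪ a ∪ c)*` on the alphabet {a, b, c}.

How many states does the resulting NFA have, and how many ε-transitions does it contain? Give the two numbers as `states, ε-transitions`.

12, 11

Building bottom-up:
Each of the 4 symbol leaves contributes 2 states and 0 ε-transitions.
  aa → 4 states, 1 ε-transition
  aa ∪ a ∪ c → 10 states, 7 ε-transitions
  (aa ∪ a ∪ c)* → 12 states, 11 ε-transitions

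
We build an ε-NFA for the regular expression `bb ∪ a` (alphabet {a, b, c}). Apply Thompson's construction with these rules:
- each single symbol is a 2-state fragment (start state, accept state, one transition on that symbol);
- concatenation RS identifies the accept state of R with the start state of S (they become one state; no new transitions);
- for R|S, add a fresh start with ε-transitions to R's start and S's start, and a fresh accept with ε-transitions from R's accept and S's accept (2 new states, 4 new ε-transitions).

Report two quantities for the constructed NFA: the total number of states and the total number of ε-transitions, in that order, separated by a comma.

Building bottom-up:
Each of the 3 symbol leaves contributes 2 states and 0 ε-transitions.
  bb = 3 states, 0 ε-transitions
  bb ∪ a = 7 states, 4 ε-transitions

7, 4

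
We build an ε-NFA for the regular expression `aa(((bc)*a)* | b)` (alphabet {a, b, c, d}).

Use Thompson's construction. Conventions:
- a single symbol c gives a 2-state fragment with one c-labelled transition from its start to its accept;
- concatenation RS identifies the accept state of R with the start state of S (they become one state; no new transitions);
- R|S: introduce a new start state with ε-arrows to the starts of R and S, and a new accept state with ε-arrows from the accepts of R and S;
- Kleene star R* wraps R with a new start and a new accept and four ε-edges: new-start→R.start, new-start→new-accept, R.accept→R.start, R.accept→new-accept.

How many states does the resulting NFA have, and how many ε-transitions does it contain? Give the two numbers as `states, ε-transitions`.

Building bottom-up:
Each of the 6 symbol leaves contributes 2 states and 0 ε-transitions.
  bc — 3 states, 0 ε-transitions
  (bc)* — 5 states, 4 ε-transitions
  (bc)*a — 6 states, 4 ε-transitions
  ((bc)*a)* — 8 states, 8 ε-transitions
  ((bc)*a)* | b — 12 states, 12 ε-transitions
  aa(((bc)*a)* | b) — 14 states, 12 ε-transitions

14, 12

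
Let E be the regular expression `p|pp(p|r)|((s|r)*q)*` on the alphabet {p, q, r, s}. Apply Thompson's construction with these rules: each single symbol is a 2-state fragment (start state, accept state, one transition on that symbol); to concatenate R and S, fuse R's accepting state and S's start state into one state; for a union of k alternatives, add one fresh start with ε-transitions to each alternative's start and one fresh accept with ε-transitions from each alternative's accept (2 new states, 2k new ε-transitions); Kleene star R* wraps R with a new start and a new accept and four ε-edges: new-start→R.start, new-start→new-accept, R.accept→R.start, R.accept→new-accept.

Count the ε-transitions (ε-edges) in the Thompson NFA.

Recursing over subexpressions:
Each of the 8 symbol leaves contributes 0 ε-transitions.
  p|r — 4 ε-transitions
  pp(p|r) — 4 ε-transitions
  s|r — 4 ε-transitions
  (s|r)* — 8 ε-transitions
  (s|r)*q — 8 ε-transitions
  ((s|r)*q)* — 12 ε-transitions
  p|pp(p|r)|((s|r)*q)* — 22 ε-transitions

22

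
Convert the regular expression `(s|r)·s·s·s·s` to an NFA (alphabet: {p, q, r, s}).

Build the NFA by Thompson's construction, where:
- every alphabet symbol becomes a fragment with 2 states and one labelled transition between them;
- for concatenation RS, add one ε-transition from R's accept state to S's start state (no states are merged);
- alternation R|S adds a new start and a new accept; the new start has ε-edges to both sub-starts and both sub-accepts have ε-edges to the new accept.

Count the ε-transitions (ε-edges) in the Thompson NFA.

8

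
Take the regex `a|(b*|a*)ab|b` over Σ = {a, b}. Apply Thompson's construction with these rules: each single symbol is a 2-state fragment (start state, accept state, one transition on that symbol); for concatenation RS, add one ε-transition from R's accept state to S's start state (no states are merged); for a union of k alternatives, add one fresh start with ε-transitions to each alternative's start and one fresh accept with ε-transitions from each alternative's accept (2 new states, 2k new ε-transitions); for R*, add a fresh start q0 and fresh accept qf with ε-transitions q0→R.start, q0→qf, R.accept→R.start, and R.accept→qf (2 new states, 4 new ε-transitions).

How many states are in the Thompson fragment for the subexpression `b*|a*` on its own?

Fragment for `b*|a*`:
Each of the 2 symbol leaves contributes a 2-state fragment.
  b* → 4 states
  a* → 4 states
  b*|a* → 10 states

10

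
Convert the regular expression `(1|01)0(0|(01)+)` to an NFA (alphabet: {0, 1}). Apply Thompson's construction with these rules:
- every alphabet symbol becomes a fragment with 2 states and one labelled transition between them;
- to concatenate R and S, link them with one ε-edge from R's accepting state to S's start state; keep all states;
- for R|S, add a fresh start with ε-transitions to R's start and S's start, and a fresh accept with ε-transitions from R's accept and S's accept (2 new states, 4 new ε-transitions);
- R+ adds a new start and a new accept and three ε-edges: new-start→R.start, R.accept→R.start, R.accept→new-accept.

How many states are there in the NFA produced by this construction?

20

By structural recursion:
Each of the 7 symbol leaves contributes a 2-state fragment.
  01 = 4 states
  1|01 = 8 states
  01 = 4 states
  (01)+ = 6 states
  0|(01)+ = 10 states
  (1|01)0(0|(01)+) = 20 states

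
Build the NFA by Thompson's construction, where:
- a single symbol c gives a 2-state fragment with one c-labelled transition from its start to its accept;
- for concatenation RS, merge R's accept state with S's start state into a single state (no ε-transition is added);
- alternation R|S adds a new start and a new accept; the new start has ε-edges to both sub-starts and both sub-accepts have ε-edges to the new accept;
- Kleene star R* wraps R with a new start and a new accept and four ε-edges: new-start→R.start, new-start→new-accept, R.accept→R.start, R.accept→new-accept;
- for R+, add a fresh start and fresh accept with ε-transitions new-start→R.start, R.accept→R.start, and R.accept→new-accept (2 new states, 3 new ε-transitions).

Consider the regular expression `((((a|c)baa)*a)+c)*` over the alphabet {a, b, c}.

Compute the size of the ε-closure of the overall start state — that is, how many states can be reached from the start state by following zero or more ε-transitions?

Compute the ε-closure size of each fragment's start state recursively; a symbol fragment's start has no outgoing ε-edge, so its closure is just itself (size 1).
  a|c — C = 1 + 1 + 1 = 3 (the new accept is not ε-reachable since no branch accepts ε)
  (a|c)baa — same as the first factor's closure: C = 3
  ((a|c)baa)* — the star's fresh start ε-reaches both the body's start and the fresh accept: C = 2 + 3 = 5
  ((a|c)baa)*a — C = 5 + (1−1) = 5 (closure spills across the concat boundary because the left factor accepts ε)
  (((a|c)baa)*a)+ — new start ε-reaches only the body's start; the new accept needs a symbol first: C = 1 + 5 = 6
  (((a|c)baa)*a)+c — C equals the left operand's closure size = 6 (its accept is not ε-reachable, so the closure stops there)
  ((((a|c)baa)*a)+c)* — the star's fresh start ε-reaches both the body's start and the fresh accept: C = 2 + 6 = 8

8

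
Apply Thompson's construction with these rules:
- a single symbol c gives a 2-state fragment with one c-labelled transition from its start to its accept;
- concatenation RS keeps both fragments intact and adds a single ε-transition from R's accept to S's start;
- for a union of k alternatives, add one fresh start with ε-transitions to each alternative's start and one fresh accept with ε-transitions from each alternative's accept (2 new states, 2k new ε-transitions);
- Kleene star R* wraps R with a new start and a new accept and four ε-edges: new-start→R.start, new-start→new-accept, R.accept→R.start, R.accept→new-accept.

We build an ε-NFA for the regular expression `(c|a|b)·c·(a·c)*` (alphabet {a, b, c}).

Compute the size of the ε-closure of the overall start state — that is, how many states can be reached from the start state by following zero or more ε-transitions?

Compute the ε-closure size of each fragment's start state recursively; a symbol fragment's start has no outgoing ε-edge, so its closure is just itself (size 1).
  c|a|b — new start ε-reaches every alternative's start; none of them accept ε, so the new accept is not reached: |closure| = 1 + 1 + 1 + 1 = 4
  a·c — |closure| equals the left operand's closure size = 1 (its accept is not ε-reachable, so the closure stops there)
  (a·c)* — new start has ε-edges to the inner start and to the new accept, so |closure| = 2 + 1 = 3
  (c|a|b)·c·(a·c)* — |closure| equals the left operand's closure size = 4 (its accept is not ε-reachable, so the closure stops there)

4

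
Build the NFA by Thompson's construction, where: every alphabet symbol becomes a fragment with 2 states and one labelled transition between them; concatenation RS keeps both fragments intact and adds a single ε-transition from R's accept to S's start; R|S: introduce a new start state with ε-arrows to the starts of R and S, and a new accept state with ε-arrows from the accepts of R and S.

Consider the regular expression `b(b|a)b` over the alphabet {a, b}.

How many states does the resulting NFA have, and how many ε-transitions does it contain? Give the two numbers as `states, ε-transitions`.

10, 6

By structural recursion:
Each of the 4 symbol leaves contributes 2 states and 0 ε-transitions.
  b|a = 6 states, 4 ε-transitions
  b(b|a)b = 10 states, 6 ε-transitions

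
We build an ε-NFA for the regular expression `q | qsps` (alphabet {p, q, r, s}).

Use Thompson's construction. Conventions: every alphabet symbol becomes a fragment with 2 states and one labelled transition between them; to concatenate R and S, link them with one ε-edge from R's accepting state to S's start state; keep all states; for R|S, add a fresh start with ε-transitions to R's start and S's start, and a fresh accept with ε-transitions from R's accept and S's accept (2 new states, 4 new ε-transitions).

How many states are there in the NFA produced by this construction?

Recursing over subexpressions:
Each of the 5 symbol leaves contributes a 2-state fragment.
  qsps = 8 states
  q | qsps = 12 states

12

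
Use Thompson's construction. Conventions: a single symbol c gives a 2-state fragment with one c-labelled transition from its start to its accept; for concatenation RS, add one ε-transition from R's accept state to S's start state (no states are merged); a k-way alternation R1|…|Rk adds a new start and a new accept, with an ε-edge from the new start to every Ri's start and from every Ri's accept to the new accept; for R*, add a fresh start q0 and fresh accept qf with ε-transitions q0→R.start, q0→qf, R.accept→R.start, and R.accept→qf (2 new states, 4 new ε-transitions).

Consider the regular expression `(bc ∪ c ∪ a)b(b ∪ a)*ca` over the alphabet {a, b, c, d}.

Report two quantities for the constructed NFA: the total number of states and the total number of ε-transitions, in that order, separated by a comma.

Bottom-up over the parse tree:
Each of the 9 symbol leaves contributes 2 states and 0 ε-transitions.
  bc : 4 states, 1 ε-transition
  bc ∪ c ∪ a : 10 states, 7 ε-transitions
  b ∪ a : 6 states, 4 ε-transitions
  (b ∪ a)* : 8 states, 8 ε-transitions
  (bc ∪ c ∪ a)b(b ∪ a)*ca : 24 states, 19 ε-transitions

24, 19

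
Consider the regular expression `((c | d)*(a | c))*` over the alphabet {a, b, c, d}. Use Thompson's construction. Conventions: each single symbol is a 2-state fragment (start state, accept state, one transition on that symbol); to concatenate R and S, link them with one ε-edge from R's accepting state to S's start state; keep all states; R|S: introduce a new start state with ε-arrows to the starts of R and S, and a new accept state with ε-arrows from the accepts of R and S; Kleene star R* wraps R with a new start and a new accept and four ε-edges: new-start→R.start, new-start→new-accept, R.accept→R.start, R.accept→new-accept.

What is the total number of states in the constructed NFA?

Bottom-up over the parse tree:
Each of the 4 symbol leaves contributes a 2-state fragment.
  c | d → 6 states
  (c | d)* → 8 states
  a | c → 6 states
  (c | d)*(a | c) → 14 states
  ((c | d)*(a | c))* → 16 states

16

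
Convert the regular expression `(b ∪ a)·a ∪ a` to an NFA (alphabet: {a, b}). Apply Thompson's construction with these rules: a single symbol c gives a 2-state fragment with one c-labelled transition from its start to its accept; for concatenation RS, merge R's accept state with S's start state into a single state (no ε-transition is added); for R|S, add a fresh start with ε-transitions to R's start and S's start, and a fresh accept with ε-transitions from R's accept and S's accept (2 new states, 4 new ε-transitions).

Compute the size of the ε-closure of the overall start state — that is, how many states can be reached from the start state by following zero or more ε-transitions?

5

Let C(F) = |ε-closure(F.start)| within fragment F, and note whether F accepts ε. Symbol fragments have C = 1 and do not accept ε. Then:
  b ∪ a → C = 1 + 1 + 1 = 3 (the new accept is not ε-reachable since no branch accepts ε)
  (b ∪ a)·a → same as the first factor's closure: C = 3
  (b ∪ a)·a ∪ a → C = 1 + 3 + 1 = 5 (the new accept is not ε-reachable since no branch accepts ε)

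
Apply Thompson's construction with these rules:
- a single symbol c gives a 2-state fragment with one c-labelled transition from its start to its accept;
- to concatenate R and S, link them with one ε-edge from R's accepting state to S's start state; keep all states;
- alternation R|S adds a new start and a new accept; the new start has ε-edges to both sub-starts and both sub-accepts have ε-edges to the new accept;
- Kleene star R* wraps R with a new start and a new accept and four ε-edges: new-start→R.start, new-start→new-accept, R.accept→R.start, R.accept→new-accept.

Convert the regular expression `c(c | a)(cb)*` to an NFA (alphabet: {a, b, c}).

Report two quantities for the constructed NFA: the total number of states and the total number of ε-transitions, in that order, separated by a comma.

14, 11

Per subexpression:
Each of the 5 symbol leaves contributes 2 states and 0 ε-transitions.
  c | a : 6 states, 4 ε-transitions
  cb : 4 states, 1 ε-transition
  (cb)* : 6 states, 5 ε-transitions
  c(c | a)(cb)* : 14 states, 11 ε-transitions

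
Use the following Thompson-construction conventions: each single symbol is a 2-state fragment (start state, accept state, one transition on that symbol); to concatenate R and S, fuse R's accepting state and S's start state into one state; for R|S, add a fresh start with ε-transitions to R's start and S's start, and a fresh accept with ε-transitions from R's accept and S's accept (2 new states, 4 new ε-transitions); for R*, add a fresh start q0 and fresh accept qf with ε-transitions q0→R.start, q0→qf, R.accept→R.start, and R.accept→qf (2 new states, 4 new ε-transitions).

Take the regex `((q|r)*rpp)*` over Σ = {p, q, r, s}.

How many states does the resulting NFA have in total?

13

Per subexpression:
Each of the 5 symbol leaves contributes a 2-state fragment.
  q|r — 6 states
  (q|r)* — 8 states
  (q|r)*rpp — 11 states
  ((q|r)*rpp)* — 13 states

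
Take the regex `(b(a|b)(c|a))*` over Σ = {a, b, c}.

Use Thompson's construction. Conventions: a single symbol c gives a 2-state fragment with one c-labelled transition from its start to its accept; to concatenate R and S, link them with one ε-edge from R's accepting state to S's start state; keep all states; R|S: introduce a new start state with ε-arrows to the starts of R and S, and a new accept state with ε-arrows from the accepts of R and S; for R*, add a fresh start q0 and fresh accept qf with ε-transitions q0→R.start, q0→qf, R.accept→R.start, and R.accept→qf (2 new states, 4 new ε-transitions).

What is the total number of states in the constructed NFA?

Bottom-up over the parse tree:
Each of the 5 symbol leaves contributes a 2-state fragment.
  a|b : 6 states
  c|a : 6 states
  b(a|b)(c|a) : 14 states
  (b(a|b)(c|a))* : 16 states

16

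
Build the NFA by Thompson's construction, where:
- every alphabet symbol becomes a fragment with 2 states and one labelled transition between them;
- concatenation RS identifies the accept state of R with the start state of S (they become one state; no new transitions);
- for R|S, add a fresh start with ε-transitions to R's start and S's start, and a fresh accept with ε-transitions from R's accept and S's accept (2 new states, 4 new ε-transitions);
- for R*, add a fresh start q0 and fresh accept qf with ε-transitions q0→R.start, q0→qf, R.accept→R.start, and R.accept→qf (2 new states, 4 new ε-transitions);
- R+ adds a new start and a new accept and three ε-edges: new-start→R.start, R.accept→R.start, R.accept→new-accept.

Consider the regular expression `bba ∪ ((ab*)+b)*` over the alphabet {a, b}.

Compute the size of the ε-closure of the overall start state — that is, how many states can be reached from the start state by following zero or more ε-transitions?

7

Let C(F) = |ε-closure(F.start)| within fragment F, and note whether F accepts ε. Symbol fragments have C = 1 and do not accept ε. Then:
  bba → C equals the left operand's closure size = 1 (its accept is not ε-reachable, so the closure stops there)
  b* → C = 1 (new start) + 1 (body) + 1 (new accept) = 3
  ab* → same as the first factor's closure: C = 1
  (ab*)+ → C = 1 + 1 = 2 (the body doesn't accept ε, so the new accept is not reached)
  (ab*)+b → C equals the left operand's closure size = 2 (its accept is not ε-reachable, so the closure stops there)
  ((ab*)+b)* → the star's fresh start ε-reaches both the body's start and the fresh accept: C = 2 + 2 = 4
  bba ∪ ((ab*)+b)* → C = 1 (new start) + (1 + 4) + 1 (new accept, since some branch ε-reaches its own accept) = 7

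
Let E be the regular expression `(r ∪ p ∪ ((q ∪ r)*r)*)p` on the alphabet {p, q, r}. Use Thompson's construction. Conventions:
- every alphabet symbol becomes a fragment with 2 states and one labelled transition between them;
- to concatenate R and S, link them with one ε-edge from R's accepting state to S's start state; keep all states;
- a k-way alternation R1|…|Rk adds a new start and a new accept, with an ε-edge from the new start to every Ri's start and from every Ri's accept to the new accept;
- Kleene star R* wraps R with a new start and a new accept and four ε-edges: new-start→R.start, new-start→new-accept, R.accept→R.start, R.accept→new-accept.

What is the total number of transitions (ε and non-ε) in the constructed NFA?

26

Per subexpression:
Each of the 6 symbol leaves contributes 1 transition (1 symbol, 0 ε).
  q ∪ r → 6 transitions (2 symbol, 4 ε)
  (q ∪ r)* → 10 transitions (2 symbol, 8 ε)
  (q ∪ r)*r → 12 transitions (3 symbol, 9 ε)
  ((q ∪ r)*r)* → 16 transitions (3 symbol, 13 ε)
  r ∪ p ∪ ((q ∪ r)*r)* → 24 transitions (5 symbol, 19 ε)
  (r ∪ p ∪ ((q ∪ r)*r)*)p → 26 transitions (6 symbol, 20 ε)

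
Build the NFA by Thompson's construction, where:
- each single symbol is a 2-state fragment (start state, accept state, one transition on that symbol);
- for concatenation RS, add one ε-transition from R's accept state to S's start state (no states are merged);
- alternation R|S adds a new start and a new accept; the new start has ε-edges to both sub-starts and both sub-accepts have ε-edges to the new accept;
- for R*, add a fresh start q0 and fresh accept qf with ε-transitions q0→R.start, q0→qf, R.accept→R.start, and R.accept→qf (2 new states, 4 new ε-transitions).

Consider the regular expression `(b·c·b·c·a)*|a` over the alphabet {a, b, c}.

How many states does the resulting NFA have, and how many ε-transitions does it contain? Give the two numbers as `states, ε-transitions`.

16, 12

Recursing over subexpressions:
Each of the 6 symbol leaves contributes 2 states and 0 ε-transitions.
  b·c·b·c·a — 10 states, 4 ε-transitions
  (b·c·b·c·a)* — 12 states, 8 ε-transitions
  (b·c·b·c·a)*|a — 16 states, 12 ε-transitions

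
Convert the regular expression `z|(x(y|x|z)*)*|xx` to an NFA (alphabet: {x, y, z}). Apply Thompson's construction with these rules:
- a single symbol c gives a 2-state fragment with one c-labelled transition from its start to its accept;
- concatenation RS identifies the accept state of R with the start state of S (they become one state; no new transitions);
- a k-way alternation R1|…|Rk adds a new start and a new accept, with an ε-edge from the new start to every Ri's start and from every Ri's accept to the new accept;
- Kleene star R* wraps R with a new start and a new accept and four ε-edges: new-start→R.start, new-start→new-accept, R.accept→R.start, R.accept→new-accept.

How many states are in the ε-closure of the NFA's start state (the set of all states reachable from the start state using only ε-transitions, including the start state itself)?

7

Work bottom-up. For each fragment F, track |ε-closure(F.start)| and whether F's accept lies in that closure (i.e. whether F accepts ε). A single-symbol fragment has closure size 1 and does not accept ε.
  y|x|z : |ε-closure| = 1 + 1 + 1 + 1 = 4 (the new accept is not ε-reachable since no branch accepts ε)
  (y|x|z)* : |ε-closure| = 1 (new start) + 4 (body) + 1 (new accept) = 6
  x(y|x|z)* : |ε-closure| equals the left operand's closure size = 1 (its accept is not ε-reachable, so the closure stops there)
  (x(y|x|z)*)* : |ε-closure| = 1 (new start) + 1 (body) + 1 (new accept) = 3
  xx : same as the first factor's closure: |ε-closure| = 1
  z|(x(y|x|z)*)*|xx : |ε-closure| = 1 (new start) + (1 + 3 + 1) + 1 (new accept, since some branch ε-reaches its own accept) = 7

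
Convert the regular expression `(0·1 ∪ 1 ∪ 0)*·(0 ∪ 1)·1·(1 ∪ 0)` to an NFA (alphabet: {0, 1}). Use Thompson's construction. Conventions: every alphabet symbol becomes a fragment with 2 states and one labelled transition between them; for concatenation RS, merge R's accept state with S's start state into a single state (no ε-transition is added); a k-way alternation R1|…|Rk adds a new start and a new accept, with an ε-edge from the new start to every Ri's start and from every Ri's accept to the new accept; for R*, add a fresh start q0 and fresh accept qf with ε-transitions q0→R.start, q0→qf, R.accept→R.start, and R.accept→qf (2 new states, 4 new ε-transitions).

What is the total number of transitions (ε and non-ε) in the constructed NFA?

27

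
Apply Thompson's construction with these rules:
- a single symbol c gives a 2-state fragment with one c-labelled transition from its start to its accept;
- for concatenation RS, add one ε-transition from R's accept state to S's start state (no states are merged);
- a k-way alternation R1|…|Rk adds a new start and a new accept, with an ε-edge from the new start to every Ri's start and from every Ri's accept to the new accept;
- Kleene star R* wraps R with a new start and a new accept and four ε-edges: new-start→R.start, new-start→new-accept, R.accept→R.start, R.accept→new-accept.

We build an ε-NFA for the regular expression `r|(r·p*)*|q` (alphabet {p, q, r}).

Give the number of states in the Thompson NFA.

Recursing over subexpressions:
Each of the 4 symbol leaves contributes a 2-state fragment.
  p* = 4 states
  r·p* = 6 states
  (r·p*)* = 8 states
  r|(r·p*)*|q = 14 states

14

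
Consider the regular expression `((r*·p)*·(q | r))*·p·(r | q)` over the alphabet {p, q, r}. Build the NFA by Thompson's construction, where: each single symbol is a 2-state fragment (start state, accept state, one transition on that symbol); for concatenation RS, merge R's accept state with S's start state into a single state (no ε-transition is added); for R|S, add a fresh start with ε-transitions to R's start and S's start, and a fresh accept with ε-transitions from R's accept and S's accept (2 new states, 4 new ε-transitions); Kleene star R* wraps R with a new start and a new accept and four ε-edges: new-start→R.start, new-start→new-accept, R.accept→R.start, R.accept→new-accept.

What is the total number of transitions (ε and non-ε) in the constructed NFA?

27

Per subexpression:
Each of the 7 symbol leaves contributes 1 transition (1 symbol, 0 ε).
  r* → 5 transitions (1 symbol, 4 ε)
  r*·p → 6 transitions (2 symbol, 4 ε)
  (r*·p)* → 10 transitions (2 symbol, 8 ε)
  q | r → 6 transitions (2 symbol, 4 ε)
  (r*·p)*·(q | r) → 16 transitions (4 symbol, 12 ε)
  ((r*·p)*·(q | r))* → 20 transitions (4 symbol, 16 ε)
  r | q → 6 transitions (2 symbol, 4 ε)
  ((r*·p)*·(q | r))*·p·(r | q) → 27 transitions (7 symbol, 20 ε)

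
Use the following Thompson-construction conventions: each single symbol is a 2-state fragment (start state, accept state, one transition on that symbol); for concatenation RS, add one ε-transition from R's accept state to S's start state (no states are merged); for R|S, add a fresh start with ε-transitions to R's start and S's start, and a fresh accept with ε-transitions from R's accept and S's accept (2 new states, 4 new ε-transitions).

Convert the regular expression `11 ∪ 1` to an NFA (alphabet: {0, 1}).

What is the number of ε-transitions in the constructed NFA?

5

By structural recursion:
Each of the 3 symbol leaves contributes 0 ε-transitions.
  11 : 1 ε-transition
  11 ∪ 1 : 5 ε-transitions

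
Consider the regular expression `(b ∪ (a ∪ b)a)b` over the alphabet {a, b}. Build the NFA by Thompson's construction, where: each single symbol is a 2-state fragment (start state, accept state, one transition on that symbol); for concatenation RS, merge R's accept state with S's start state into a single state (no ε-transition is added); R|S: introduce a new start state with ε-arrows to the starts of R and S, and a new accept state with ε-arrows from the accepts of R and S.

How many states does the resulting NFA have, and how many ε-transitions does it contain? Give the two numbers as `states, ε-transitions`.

12, 8

Recursing over subexpressions:
Each of the 5 symbol leaves contributes 2 states and 0 ε-transitions.
  a ∪ b — 6 states, 4 ε-transitions
  (a ∪ b)a — 7 states, 4 ε-transitions
  b ∪ (a ∪ b)a — 11 states, 8 ε-transitions
  (b ∪ (a ∪ b)a)b — 12 states, 8 ε-transitions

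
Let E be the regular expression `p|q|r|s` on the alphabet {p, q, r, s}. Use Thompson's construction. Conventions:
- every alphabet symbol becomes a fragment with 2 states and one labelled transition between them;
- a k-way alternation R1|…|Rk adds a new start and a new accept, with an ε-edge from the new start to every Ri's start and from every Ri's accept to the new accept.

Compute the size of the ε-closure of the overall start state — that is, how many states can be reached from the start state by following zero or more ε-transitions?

Work bottom-up. For each fragment F, track |ε-closure(F.start)| and whether F's accept lies in that closure (i.e. whether F accepts ε). A single-symbol fragment has closure size 1 and does not accept ε.
  p|q|r|s : new start ε-reaches every alternative's start; none of them accept ε, so the new accept is not reached: C = 1 + 1 + 1 + 1 + 1 = 5

5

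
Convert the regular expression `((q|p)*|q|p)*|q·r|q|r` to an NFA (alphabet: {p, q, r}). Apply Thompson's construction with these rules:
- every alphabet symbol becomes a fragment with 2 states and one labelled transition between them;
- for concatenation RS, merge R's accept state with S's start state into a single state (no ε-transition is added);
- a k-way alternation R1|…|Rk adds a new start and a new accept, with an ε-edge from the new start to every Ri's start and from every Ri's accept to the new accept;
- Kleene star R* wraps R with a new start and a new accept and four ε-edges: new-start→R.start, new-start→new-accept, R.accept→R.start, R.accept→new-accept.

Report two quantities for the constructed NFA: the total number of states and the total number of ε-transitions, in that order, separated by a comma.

25, 26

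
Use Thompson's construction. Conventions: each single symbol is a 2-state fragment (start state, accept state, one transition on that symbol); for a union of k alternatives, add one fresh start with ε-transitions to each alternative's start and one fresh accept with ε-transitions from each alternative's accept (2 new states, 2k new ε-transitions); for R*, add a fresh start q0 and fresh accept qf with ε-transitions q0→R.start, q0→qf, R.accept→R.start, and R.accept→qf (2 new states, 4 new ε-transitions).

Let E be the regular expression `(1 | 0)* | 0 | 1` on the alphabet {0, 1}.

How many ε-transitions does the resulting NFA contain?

14

Building bottom-up:
Each of the 4 symbol leaves contributes 0 ε-transitions.
  1 | 0 : 4 ε-transitions
  (1 | 0)* : 8 ε-transitions
  (1 | 0)* | 0 | 1 : 14 ε-transitions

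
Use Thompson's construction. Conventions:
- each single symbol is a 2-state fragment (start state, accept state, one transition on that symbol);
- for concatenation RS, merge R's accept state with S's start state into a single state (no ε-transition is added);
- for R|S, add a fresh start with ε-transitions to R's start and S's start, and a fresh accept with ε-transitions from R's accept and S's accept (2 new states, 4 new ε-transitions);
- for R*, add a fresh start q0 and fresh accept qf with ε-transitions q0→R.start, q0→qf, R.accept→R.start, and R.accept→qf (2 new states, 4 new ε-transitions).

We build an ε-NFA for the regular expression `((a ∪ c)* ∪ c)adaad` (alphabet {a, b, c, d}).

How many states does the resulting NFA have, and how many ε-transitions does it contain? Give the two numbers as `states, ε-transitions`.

17, 12

Building bottom-up:
Each of the 8 symbol leaves contributes 2 states and 0 ε-transitions.
  a ∪ c = 6 states, 4 ε-transitions
  (a ∪ c)* = 8 states, 8 ε-transitions
  (a ∪ c)* ∪ c = 12 states, 12 ε-transitions
  ((a ∪ c)* ∪ c)adaad = 17 states, 12 ε-transitions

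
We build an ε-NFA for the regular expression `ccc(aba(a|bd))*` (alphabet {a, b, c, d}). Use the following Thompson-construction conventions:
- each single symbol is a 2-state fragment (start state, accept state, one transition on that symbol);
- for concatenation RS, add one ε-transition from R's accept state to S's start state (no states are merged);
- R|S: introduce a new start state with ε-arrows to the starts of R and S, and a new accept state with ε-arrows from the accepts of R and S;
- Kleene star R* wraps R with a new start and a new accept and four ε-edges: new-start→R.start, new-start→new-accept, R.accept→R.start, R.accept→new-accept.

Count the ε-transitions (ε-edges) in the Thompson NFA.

15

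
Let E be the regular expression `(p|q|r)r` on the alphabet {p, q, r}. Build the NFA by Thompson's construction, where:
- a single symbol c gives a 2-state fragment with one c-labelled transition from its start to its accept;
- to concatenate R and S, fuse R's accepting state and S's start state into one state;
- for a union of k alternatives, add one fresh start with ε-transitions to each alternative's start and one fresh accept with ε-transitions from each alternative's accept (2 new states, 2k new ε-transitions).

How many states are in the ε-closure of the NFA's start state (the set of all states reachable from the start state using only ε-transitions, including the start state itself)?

4

Let C(F) = |ε-closure(F.start)| within fragment F, and note whether F accepts ε. Symbol fragments have C = 1 and do not accept ε. Then:
  p|q|r : new start ε-reaches every alternative's start; none of them accept ε, so the new accept is not reached: C = 1 + 1 + 1 + 1 = 4
  (p|q|r)r : same as the first factor's closure: C = 4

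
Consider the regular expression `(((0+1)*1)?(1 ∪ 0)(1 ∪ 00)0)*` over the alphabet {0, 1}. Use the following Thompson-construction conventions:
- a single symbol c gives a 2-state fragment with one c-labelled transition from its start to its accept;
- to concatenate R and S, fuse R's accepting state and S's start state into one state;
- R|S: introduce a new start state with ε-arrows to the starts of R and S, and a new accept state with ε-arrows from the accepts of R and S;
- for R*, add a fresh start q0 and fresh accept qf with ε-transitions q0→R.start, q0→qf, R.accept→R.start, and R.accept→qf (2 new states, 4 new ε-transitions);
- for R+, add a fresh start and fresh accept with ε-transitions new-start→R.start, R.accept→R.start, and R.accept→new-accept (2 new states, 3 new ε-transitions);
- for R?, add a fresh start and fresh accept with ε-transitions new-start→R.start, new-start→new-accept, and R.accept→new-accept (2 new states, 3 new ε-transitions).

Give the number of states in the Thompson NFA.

24

Recursing over subexpressions:
Each of the 9 symbol leaves contributes a 2-state fragment.
  0+ → 4 states
  0+1 → 5 states
  (0+1)* → 7 states
  (0+1)*1 → 8 states
  ((0+1)*1)? → 10 states
  1 ∪ 0 → 6 states
  00 → 3 states
  1 ∪ 00 → 7 states
  ((0+1)*1)?(1 ∪ 0)(1 ∪ 00)0 → 22 states
  (((0+1)*1)?(1 ∪ 0)(1 ∪ 00)0)* → 24 states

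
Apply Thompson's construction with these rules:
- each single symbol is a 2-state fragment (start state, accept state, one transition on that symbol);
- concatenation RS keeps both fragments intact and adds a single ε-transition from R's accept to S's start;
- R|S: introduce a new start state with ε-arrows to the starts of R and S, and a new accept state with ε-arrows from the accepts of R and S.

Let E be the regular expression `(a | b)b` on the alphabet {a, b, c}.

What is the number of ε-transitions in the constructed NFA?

By structural recursion:
Each of the 3 symbol leaves contributes 0 ε-transitions.
  a | b = 4 ε-transitions
  (a | b)b = 5 ε-transitions

5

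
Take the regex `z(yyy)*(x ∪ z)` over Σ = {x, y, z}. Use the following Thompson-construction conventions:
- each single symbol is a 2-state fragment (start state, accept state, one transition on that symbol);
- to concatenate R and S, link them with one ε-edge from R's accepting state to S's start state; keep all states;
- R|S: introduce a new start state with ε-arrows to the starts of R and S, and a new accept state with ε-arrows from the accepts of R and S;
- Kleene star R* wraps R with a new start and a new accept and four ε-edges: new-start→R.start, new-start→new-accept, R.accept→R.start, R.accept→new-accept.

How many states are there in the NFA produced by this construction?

16

By structural recursion:
Each of the 6 symbol leaves contributes a 2-state fragment.
  yyy → 6 states
  (yyy)* → 8 states
  x ∪ z → 6 states
  z(yyy)*(x ∪ z) → 16 states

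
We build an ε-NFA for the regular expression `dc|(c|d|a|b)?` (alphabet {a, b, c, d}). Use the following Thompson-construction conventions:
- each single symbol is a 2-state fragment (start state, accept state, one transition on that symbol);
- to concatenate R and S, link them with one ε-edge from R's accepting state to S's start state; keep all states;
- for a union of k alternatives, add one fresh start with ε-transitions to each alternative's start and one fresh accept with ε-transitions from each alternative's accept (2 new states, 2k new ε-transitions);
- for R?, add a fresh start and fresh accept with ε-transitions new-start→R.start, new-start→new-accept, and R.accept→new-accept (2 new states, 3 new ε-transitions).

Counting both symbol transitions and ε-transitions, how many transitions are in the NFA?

22

Bottom-up over the parse tree:
Each of the 6 symbol leaves contributes 1 transition (1 symbol, 0 ε).
  dc : 3 transitions (2 symbol, 1 ε)
  c|d|a|b : 12 transitions (4 symbol, 8 ε)
  (c|d|a|b)? : 15 transitions (4 symbol, 11 ε)
  dc|(c|d|a|b)? : 22 transitions (6 symbol, 16 ε)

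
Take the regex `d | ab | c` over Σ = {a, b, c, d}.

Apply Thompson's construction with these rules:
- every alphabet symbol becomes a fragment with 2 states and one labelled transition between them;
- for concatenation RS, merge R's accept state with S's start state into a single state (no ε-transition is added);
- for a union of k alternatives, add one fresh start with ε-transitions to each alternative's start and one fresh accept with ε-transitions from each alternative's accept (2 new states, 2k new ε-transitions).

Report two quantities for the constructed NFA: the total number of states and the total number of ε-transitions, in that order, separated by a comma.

9, 6

Recursing over subexpressions:
Each of the 4 symbol leaves contributes 2 states and 0 ε-transitions.
  ab = 3 states, 0 ε-transitions
  d | ab | c = 9 states, 6 ε-transitions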